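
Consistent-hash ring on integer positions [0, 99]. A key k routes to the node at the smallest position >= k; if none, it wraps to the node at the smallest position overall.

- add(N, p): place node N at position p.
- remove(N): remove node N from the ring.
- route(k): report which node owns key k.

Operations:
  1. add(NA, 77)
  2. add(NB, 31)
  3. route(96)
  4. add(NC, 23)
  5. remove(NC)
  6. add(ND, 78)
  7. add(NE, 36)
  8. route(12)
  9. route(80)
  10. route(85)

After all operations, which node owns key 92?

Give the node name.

Op 1: add NA@77 -> ring=[77:NA]
Op 2: add NB@31 -> ring=[31:NB,77:NA]
Op 3: route key 96: none >= 96, wrap to smallest pos 31 -> NB
Op 4: add NC@23 -> ring=[23:NC,31:NB,77:NA]
Op 5: remove NC -> ring=[31:NB,77:NA]
Op 6: add ND@78 -> ring=[31:NB,77:NA,78:ND]
Op 7: add NE@36 -> ring=[31:NB,36:NE,77:NA,78:ND]
Op 8: route key 12: smallest pos >= 12 is 31 -> NB
Op 9: route key 80: none >= 80, wrap to smallest pos 31 -> NB
Op 10: route key 85: none >= 85, wrap to smallest pos 31 -> NB
Final route key 92: none >= 92, wrap to smallest pos 31 -> NB

Answer: NB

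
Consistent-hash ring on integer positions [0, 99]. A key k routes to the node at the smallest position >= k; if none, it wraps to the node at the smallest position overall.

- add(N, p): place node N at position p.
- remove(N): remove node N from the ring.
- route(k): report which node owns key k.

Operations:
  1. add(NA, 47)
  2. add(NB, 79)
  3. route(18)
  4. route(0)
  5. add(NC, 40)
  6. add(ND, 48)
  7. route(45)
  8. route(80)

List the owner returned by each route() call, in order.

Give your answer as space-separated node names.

Answer: NA NA NA NC

Derivation:
Op 1: add NA@47 -> ring=[47:NA]
Op 2: add NB@79 -> ring=[47:NA,79:NB]
Op 3: route key 18: smallest pos >= 18 is 47 -> NA
Op 4: route key 0: smallest pos >= 0 is 47 -> NA
Op 5: add NC@40 -> ring=[40:NC,47:NA,79:NB]
Op 6: add ND@48 -> ring=[40:NC,47:NA,48:ND,79:NB]
Op 7: route key 45: smallest pos >= 45 is 47 -> NA
Op 8: route key 80: none >= 80, wrap to smallest pos 40 -> NC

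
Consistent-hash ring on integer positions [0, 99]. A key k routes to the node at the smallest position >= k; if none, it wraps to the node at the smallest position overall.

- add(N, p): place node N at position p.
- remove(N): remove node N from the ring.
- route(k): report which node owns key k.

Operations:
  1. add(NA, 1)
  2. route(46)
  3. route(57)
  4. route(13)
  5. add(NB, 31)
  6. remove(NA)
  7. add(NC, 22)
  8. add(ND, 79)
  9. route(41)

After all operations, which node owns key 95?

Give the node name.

Answer: NC

Derivation:
Op 1: add NA@1 -> ring=[1:NA]
Op 2: route key 46: none >= 46, wrap to smallest pos 1 -> NA
Op 3: route key 57: none >= 57, wrap to smallest pos 1 -> NA
Op 4: route key 13: none >= 13, wrap to smallest pos 1 -> NA
Op 5: add NB@31 -> ring=[1:NA,31:NB]
Op 6: remove NA -> ring=[31:NB]
Op 7: add NC@22 -> ring=[22:NC,31:NB]
Op 8: add ND@79 -> ring=[22:NC,31:NB,79:ND]
Op 9: route key 41: smallest pos >= 41 is 79 -> ND
Final route key 95: none >= 95, wrap to smallest pos 22 -> NC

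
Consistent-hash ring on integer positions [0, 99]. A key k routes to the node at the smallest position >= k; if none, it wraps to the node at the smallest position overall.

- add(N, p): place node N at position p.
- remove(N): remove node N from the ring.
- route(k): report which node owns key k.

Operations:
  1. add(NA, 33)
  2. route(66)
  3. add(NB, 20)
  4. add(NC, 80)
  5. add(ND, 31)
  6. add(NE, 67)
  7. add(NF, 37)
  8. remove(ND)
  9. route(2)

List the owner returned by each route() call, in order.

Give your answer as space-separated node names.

Answer: NA NB

Derivation:
Op 1: add NA@33 -> ring=[33:NA]
Op 2: route key 66: none >= 66, wrap to smallest pos 33 -> NA
Op 3: add NB@20 -> ring=[20:NB,33:NA]
Op 4: add NC@80 -> ring=[20:NB,33:NA,80:NC]
Op 5: add ND@31 -> ring=[20:NB,31:ND,33:NA,80:NC]
Op 6: add NE@67 -> ring=[20:NB,31:ND,33:NA,67:NE,80:NC]
Op 7: add NF@37 -> ring=[20:NB,31:ND,33:NA,37:NF,67:NE,80:NC]
Op 8: remove ND -> ring=[20:NB,33:NA,37:NF,67:NE,80:NC]
Op 9: route key 2: smallest pos >= 2 is 20 -> NB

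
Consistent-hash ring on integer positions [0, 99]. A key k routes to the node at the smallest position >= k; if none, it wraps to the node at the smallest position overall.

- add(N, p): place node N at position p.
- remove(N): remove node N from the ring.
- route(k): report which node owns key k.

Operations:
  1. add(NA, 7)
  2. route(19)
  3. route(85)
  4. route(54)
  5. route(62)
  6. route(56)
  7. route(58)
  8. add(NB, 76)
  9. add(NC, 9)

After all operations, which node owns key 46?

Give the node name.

Op 1: add NA@7 -> ring=[7:NA]
Op 2: route key 19: none >= 19, wrap to smallest pos 7 -> NA
Op 3: route key 85: none >= 85, wrap to smallest pos 7 -> NA
Op 4: route key 54: none >= 54, wrap to smallest pos 7 -> NA
Op 5: route key 62: none >= 62, wrap to smallest pos 7 -> NA
Op 6: route key 56: none >= 56, wrap to smallest pos 7 -> NA
Op 7: route key 58: none >= 58, wrap to smallest pos 7 -> NA
Op 8: add NB@76 -> ring=[7:NA,76:NB]
Op 9: add NC@9 -> ring=[7:NA,9:NC,76:NB]
Final route key 46: smallest pos >= 46 is 76 -> NB

Answer: NB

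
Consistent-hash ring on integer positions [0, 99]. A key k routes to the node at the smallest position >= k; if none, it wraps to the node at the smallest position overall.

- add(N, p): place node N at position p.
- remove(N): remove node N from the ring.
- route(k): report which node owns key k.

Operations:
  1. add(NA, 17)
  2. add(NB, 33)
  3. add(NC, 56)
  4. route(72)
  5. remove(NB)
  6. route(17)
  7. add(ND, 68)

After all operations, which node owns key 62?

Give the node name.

Op 1: add NA@17 -> ring=[17:NA]
Op 2: add NB@33 -> ring=[17:NA,33:NB]
Op 3: add NC@56 -> ring=[17:NA,33:NB,56:NC]
Op 4: route key 72: none >= 72, wrap to smallest pos 17 -> NA
Op 5: remove NB -> ring=[17:NA,56:NC]
Op 6: route key 17: smallest pos >= 17 is 17 -> NA
Op 7: add ND@68 -> ring=[17:NA,56:NC,68:ND]
Final route key 62: smallest pos >= 62 is 68 -> ND

Answer: ND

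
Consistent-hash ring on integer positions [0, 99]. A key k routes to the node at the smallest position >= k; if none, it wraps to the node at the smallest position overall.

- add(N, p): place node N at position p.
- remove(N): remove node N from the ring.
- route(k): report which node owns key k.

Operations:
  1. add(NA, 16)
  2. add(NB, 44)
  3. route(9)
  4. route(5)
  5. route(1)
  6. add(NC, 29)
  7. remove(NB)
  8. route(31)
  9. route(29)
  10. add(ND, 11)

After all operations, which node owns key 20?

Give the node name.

Answer: NC

Derivation:
Op 1: add NA@16 -> ring=[16:NA]
Op 2: add NB@44 -> ring=[16:NA,44:NB]
Op 3: route key 9: smallest pos >= 9 is 16 -> NA
Op 4: route key 5: smallest pos >= 5 is 16 -> NA
Op 5: route key 1: smallest pos >= 1 is 16 -> NA
Op 6: add NC@29 -> ring=[16:NA,29:NC,44:NB]
Op 7: remove NB -> ring=[16:NA,29:NC]
Op 8: route key 31: none >= 31, wrap to smallest pos 16 -> NA
Op 9: route key 29: smallest pos >= 29 is 29 -> NC
Op 10: add ND@11 -> ring=[11:ND,16:NA,29:NC]
Final route key 20: smallest pos >= 20 is 29 -> NC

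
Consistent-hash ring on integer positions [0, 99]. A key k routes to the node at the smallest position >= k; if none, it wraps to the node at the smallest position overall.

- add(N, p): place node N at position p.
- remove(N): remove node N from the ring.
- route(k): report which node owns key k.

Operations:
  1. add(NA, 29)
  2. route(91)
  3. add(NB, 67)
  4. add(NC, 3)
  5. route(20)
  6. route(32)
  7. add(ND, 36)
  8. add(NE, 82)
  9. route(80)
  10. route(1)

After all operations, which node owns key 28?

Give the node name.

Answer: NA

Derivation:
Op 1: add NA@29 -> ring=[29:NA]
Op 2: route key 91: none >= 91, wrap to smallest pos 29 -> NA
Op 3: add NB@67 -> ring=[29:NA,67:NB]
Op 4: add NC@3 -> ring=[3:NC,29:NA,67:NB]
Op 5: route key 20: smallest pos >= 20 is 29 -> NA
Op 6: route key 32: smallest pos >= 32 is 67 -> NB
Op 7: add ND@36 -> ring=[3:NC,29:NA,36:ND,67:NB]
Op 8: add NE@82 -> ring=[3:NC,29:NA,36:ND,67:NB,82:NE]
Op 9: route key 80: smallest pos >= 80 is 82 -> NE
Op 10: route key 1: smallest pos >= 1 is 3 -> NC
Final route key 28: smallest pos >= 28 is 29 -> NA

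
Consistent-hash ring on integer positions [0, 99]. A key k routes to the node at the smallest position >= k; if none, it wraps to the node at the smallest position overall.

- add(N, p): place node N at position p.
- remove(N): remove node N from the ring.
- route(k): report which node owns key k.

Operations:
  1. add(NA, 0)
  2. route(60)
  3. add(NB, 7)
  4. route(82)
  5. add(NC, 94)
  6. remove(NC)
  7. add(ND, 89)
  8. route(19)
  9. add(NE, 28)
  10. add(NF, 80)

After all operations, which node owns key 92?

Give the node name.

Answer: NA

Derivation:
Op 1: add NA@0 -> ring=[0:NA]
Op 2: route key 60: none >= 60, wrap to smallest pos 0 -> NA
Op 3: add NB@7 -> ring=[0:NA,7:NB]
Op 4: route key 82: none >= 82, wrap to smallest pos 0 -> NA
Op 5: add NC@94 -> ring=[0:NA,7:NB,94:NC]
Op 6: remove NC -> ring=[0:NA,7:NB]
Op 7: add ND@89 -> ring=[0:NA,7:NB,89:ND]
Op 8: route key 19: smallest pos >= 19 is 89 -> ND
Op 9: add NE@28 -> ring=[0:NA,7:NB,28:NE,89:ND]
Op 10: add NF@80 -> ring=[0:NA,7:NB,28:NE,80:NF,89:ND]
Final route key 92: none >= 92, wrap to smallest pos 0 -> NA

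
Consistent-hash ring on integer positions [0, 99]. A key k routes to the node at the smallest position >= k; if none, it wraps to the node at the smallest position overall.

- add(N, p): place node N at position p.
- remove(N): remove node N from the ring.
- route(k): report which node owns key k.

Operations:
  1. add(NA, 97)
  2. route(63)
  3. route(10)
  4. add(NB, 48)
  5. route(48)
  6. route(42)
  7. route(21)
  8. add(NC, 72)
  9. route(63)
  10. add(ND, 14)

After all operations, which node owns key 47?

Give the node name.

Answer: NB

Derivation:
Op 1: add NA@97 -> ring=[97:NA]
Op 2: route key 63: smallest pos >= 63 is 97 -> NA
Op 3: route key 10: smallest pos >= 10 is 97 -> NA
Op 4: add NB@48 -> ring=[48:NB,97:NA]
Op 5: route key 48: smallest pos >= 48 is 48 -> NB
Op 6: route key 42: smallest pos >= 42 is 48 -> NB
Op 7: route key 21: smallest pos >= 21 is 48 -> NB
Op 8: add NC@72 -> ring=[48:NB,72:NC,97:NA]
Op 9: route key 63: smallest pos >= 63 is 72 -> NC
Op 10: add ND@14 -> ring=[14:ND,48:NB,72:NC,97:NA]
Final route key 47: smallest pos >= 47 is 48 -> NB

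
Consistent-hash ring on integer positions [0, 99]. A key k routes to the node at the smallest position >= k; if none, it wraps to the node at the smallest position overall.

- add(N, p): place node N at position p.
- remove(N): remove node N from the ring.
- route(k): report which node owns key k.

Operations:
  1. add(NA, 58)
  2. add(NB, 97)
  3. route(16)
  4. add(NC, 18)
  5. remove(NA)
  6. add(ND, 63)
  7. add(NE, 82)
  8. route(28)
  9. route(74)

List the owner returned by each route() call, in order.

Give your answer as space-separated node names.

Answer: NA ND NE

Derivation:
Op 1: add NA@58 -> ring=[58:NA]
Op 2: add NB@97 -> ring=[58:NA,97:NB]
Op 3: route key 16: smallest pos >= 16 is 58 -> NA
Op 4: add NC@18 -> ring=[18:NC,58:NA,97:NB]
Op 5: remove NA -> ring=[18:NC,97:NB]
Op 6: add ND@63 -> ring=[18:NC,63:ND,97:NB]
Op 7: add NE@82 -> ring=[18:NC,63:ND,82:NE,97:NB]
Op 8: route key 28: smallest pos >= 28 is 63 -> ND
Op 9: route key 74: smallest pos >= 74 is 82 -> NE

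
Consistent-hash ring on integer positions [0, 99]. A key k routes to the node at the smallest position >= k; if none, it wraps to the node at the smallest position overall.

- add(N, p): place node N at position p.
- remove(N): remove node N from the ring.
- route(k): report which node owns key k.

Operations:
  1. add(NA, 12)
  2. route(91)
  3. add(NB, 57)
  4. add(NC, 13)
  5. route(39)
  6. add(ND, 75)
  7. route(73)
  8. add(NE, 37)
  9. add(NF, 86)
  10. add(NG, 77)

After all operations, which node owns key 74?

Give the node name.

Answer: ND

Derivation:
Op 1: add NA@12 -> ring=[12:NA]
Op 2: route key 91: none >= 91, wrap to smallest pos 12 -> NA
Op 3: add NB@57 -> ring=[12:NA,57:NB]
Op 4: add NC@13 -> ring=[12:NA,13:NC,57:NB]
Op 5: route key 39: smallest pos >= 39 is 57 -> NB
Op 6: add ND@75 -> ring=[12:NA,13:NC,57:NB,75:ND]
Op 7: route key 73: smallest pos >= 73 is 75 -> ND
Op 8: add NE@37 -> ring=[12:NA,13:NC,37:NE,57:NB,75:ND]
Op 9: add NF@86 -> ring=[12:NA,13:NC,37:NE,57:NB,75:ND,86:NF]
Op 10: add NG@77 -> ring=[12:NA,13:NC,37:NE,57:NB,75:ND,77:NG,86:NF]
Final route key 74: smallest pos >= 74 is 75 -> ND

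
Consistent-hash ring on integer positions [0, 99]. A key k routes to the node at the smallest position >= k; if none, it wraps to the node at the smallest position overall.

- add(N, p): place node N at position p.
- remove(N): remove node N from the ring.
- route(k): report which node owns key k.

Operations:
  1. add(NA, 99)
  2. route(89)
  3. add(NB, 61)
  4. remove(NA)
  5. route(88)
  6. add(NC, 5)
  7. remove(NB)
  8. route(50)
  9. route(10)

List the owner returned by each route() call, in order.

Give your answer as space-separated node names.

Op 1: add NA@99 -> ring=[99:NA]
Op 2: route key 89: smallest pos >= 89 is 99 -> NA
Op 3: add NB@61 -> ring=[61:NB,99:NA]
Op 4: remove NA -> ring=[61:NB]
Op 5: route key 88: none >= 88, wrap to smallest pos 61 -> NB
Op 6: add NC@5 -> ring=[5:NC,61:NB]
Op 7: remove NB -> ring=[5:NC]
Op 8: route key 50: none >= 50, wrap to smallest pos 5 -> NC
Op 9: route key 10: none >= 10, wrap to smallest pos 5 -> NC

Answer: NA NB NC NC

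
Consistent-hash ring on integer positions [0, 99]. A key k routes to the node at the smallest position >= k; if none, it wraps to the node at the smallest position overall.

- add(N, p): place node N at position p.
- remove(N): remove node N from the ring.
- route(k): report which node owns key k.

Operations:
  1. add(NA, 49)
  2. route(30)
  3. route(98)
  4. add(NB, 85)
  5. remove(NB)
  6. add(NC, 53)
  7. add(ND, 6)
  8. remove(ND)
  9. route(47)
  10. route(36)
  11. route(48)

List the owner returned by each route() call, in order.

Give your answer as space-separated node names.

Answer: NA NA NA NA NA

Derivation:
Op 1: add NA@49 -> ring=[49:NA]
Op 2: route key 30: smallest pos >= 30 is 49 -> NA
Op 3: route key 98: none >= 98, wrap to smallest pos 49 -> NA
Op 4: add NB@85 -> ring=[49:NA,85:NB]
Op 5: remove NB -> ring=[49:NA]
Op 6: add NC@53 -> ring=[49:NA,53:NC]
Op 7: add ND@6 -> ring=[6:ND,49:NA,53:NC]
Op 8: remove ND -> ring=[49:NA,53:NC]
Op 9: route key 47: smallest pos >= 47 is 49 -> NA
Op 10: route key 36: smallest pos >= 36 is 49 -> NA
Op 11: route key 48: smallest pos >= 48 is 49 -> NA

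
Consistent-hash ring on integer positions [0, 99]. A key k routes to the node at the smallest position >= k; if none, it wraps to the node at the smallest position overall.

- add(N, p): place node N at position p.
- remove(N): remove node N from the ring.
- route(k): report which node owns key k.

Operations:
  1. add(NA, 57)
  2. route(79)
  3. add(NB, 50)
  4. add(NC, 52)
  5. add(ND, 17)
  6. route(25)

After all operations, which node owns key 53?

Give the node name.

Op 1: add NA@57 -> ring=[57:NA]
Op 2: route key 79: none >= 79, wrap to smallest pos 57 -> NA
Op 3: add NB@50 -> ring=[50:NB,57:NA]
Op 4: add NC@52 -> ring=[50:NB,52:NC,57:NA]
Op 5: add ND@17 -> ring=[17:ND,50:NB,52:NC,57:NA]
Op 6: route key 25: smallest pos >= 25 is 50 -> NB
Final route key 53: smallest pos >= 53 is 57 -> NA

Answer: NA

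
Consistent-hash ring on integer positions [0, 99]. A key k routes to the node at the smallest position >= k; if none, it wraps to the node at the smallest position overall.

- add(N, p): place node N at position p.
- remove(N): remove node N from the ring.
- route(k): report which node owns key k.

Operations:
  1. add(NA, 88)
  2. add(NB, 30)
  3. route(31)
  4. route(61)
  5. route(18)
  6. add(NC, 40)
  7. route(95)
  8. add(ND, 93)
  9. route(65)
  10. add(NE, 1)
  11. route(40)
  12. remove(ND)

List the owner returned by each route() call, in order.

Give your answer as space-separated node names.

Answer: NA NA NB NB NA NC

Derivation:
Op 1: add NA@88 -> ring=[88:NA]
Op 2: add NB@30 -> ring=[30:NB,88:NA]
Op 3: route key 31: smallest pos >= 31 is 88 -> NA
Op 4: route key 61: smallest pos >= 61 is 88 -> NA
Op 5: route key 18: smallest pos >= 18 is 30 -> NB
Op 6: add NC@40 -> ring=[30:NB,40:NC,88:NA]
Op 7: route key 95: none >= 95, wrap to smallest pos 30 -> NB
Op 8: add ND@93 -> ring=[30:NB,40:NC,88:NA,93:ND]
Op 9: route key 65: smallest pos >= 65 is 88 -> NA
Op 10: add NE@1 -> ring=[1:NE,30:NB,40:NC,88:NA,93:ND]
Op 11: route key 40: smallest pos >= 40 is 40 -> NC
Op 12: remove ND -> ring=[1:NE,30:NB,40:NC,88:NA]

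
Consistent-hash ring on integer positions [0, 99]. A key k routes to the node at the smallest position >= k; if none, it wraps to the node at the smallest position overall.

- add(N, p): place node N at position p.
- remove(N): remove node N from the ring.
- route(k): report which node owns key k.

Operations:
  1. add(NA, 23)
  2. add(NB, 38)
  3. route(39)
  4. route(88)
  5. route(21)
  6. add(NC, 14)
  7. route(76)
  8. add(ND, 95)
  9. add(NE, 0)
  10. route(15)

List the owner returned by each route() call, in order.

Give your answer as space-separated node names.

Answer: NA NA NA NC NA

Derivation:
Op 1: add NA@23 -> ring=[23:NA]
Op 2: add NB@38 -> ring=[23:NA,38:NB]
Op 3: route key 39: none >= 39, wrap to smallest pos 23 -> NA
Op 4: route key 88: none >= 88, wrap to smallest pos 23 -> NA
Op 5: route key 21: smallest pos >= 21 is 23 -> NA
Op 6: add NC@14 -> ring=[14:NC,23:NA,38:NB]
Op 7: route key 76: none >= 76, wrap to smallest pos 14 -> NC
Op 8: add ND@95 -> ring=[14:NC,23:NA,38:NB,95:ND]
Op 9: add NE@0 -> ring=[0:NE,14:NC,23:NA,38:NB,95:ND]
Op 10: route key 15: smallest pos >= 15 is 23 -> NA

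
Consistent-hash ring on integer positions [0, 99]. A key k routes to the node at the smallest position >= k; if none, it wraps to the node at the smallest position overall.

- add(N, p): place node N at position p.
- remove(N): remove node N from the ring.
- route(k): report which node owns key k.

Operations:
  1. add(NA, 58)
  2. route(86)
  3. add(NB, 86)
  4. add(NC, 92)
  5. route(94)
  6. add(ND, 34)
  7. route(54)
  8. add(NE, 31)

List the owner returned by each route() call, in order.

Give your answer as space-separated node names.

Answer: NA NA NA

Derivation:
Op 1: add NA@58 -> ring=[58:NA]
Op 2: route key 86: none >= 86, wrap to smallest pos 58 -> NA
Op 3: add NB@86 -> ring=[58:NA,86:NB]
Op 4: add NC@92 -> ring=[58:NA,86:NB,92:NC]
Op 5: route key 94: none >= 94, wrap to smallest pos 58 -> NA
Op 6: add ND@34 -> ring=[34:ND,58:NA,86:NB,92:NC]
Op 7: route key 54: smallest pos >= 54 is 58 -> NA
Op 8: add NE@31 -> ring=[31:NE,34:ND,58:NA,86:NB,92:NC]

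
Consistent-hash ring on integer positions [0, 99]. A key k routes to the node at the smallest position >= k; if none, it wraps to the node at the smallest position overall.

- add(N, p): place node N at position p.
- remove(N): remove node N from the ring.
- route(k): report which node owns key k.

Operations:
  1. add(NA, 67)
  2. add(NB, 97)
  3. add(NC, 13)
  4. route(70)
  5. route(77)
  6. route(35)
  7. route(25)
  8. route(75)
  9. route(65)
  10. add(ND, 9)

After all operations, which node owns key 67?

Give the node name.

Answer: NA

Derivation:
Op 1: add NA@67 -> ring=[67:NA]
Op 2: add NB@97 -> ring=[67:NA,97:NB]
Op 3: add NC@13 -> ring=[13:NC,67:NA,97:NB]
Op 4: route key 70: smallest pos >= 70 is 97 -> NB
Op 5: route key 77: smallest pos >= 77 is 97 -> NB
Op 6: route key 35: smallest pos >= 35 is 67 -> NA
Op 7: route key 25: smallest pos >= 25 is 67 -> NA
Op 8: route key 75: smallest pos >= 75 is 97 -> NB
Op 9: route key 65: smallest pos >= 65 is 67 -> NA
Op 10: add ND@9 -> ring=[9:ND,13:NC,67:NA,97:NB]
Final route key 67: smallest pos >= 67 is 67 -> NA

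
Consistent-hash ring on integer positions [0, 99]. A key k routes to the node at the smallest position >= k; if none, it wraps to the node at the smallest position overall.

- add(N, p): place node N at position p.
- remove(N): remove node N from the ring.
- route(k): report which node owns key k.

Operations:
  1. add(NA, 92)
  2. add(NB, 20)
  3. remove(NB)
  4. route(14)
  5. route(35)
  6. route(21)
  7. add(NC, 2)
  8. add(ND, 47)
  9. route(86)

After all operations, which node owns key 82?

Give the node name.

Answer: NA

Derivation:
Op 1: add NA@92 -> ring=[92:NA]
Op 2: add NB@20 -> ring=[20:NB,92:NA]
Op 3: remove NB -> ring=[92:NA]
Op 4: route key 14: smallest pos >= 14 is 92 -> NA
Op 5: route key 35: smallest pos >= 35 is 92 -> NA
Op 6: route key 21: smallest pos >= 21 is 92 -> NA
Op 7: add NC@2 -> ring=[2:NC,92:NA]
Op 8: add ND@47 -> ring=[2:NC,47:ND,92:NA]
Op 9: route key 86: smallest pos >= 86 is 92 -> NA
Final route key 82: smallest pos >= 82 is 92 -> NA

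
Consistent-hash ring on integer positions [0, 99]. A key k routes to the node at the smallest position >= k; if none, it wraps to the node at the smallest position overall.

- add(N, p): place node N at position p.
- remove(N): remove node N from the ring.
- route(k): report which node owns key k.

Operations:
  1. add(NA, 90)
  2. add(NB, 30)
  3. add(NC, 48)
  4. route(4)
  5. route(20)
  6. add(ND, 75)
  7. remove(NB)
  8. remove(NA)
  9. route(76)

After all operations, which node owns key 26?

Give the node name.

Op 1: add NA@90 -> ring=[90:NA]
Op 2: add NB@30 -> ring=[30:NB,90:NA]
Op 3: add NC@48 -> ring=[30:NB,48:NC,90:NA]
Op 4: route key 4: smallest pos >= 4 is 30 -> NB
Op 5: route key 20: smallest pos >= 20 is 30 -> NB
Op 6: add ND@75 -> ring=[30:NB,48:NC,75:ND,90:NA]
Op 7: remove NB -> ring=[48:NC,75:ND,90:NA]
Op 8: remove NA -> ring=[48:NC,75:ND]
Op 9: route key 76: none >= 76, wrap to smallest pos 48 -> NC
Final route key 26: smallest pos >= 26 is 48 -> NC

Answer: NC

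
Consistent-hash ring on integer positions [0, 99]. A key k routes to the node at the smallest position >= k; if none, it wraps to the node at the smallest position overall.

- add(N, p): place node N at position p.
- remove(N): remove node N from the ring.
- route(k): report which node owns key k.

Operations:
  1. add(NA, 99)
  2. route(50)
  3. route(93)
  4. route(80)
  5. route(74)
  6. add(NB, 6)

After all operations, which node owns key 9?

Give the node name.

Op 1: add NA@99 -> ring=[99:NA]
Op 2: route key 50: smallest pos >= 50 is 99 -> NA
Op 3: route key 93: smallest pos >= 93 is 99 -> NA
Op 4: route key 80: smallest pos >= 80 is 99 -> NA
Op 5: route key 74: smallest pos >= 74 is 99 -> NA
Op 6: add NB@6 -> ring=[6:NB,99:NA]
Final route key 9: smallest pos >= 9 is 99 -> NA

Answer: NA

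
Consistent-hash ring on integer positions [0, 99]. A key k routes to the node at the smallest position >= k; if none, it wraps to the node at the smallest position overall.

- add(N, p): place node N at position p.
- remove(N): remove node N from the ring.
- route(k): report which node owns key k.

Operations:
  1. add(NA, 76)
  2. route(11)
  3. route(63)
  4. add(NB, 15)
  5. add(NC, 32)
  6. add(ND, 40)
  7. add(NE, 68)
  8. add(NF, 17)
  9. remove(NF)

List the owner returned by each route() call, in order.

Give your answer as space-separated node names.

Op 1: add NA@76 -> ring=[76:NA]
Op 2: route key 11: smallest pos >= 11 is 76 -> NA
Op 3: route key 63: smallest pos >= 63 is 76 -> NA
Op 4: add NB@15 -> ring=[15:NB,76:NA]
Op 5: add NC@32 -> ring=[15:NB,32:NC,76:NA]
Op 6: add ND@40 -> ring=[15:NB,32:NC,40:ND,76:NA]
Op 7: add NE@68 -> ring=[15:NB,32:NC,40:ND,68:NE,76:NA]
Op 8: add NF@17 -> ring=[15:NB,17:NF,32:NC,40:ND,68:NE,76:NA]
Op 9: remove NF -> ring=[15:NB,32:NC,40:ND,68:NE,76:NA]

Answer: NA NA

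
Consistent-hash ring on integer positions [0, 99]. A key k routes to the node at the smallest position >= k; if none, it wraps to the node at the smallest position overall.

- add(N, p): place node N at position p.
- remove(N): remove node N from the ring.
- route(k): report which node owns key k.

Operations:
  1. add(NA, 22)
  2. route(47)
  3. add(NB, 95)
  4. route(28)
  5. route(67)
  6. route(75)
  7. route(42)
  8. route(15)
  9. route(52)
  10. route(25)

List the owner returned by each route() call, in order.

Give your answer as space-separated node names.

Answer: NA NB NB NB NB NA NB NB

Derivation:
Op 1: add NA@22 -> ring=[22:NA]
Op 2: route key 47: none >= 47, wrap to smallest pos 22 -> NA
Op 3: add NB@95 -> ring=[22:NA,95:NB]
Op 4: route key 28: smallest pos >= 28 is 95 -> NB
Op 5: route key 67: smallest pos >= 67 is 95 -> NB
Op 6: route key 75: smallest pos >= 75 is 95 -> NB
Op 7: route key 42: smallest pos >= 42 is 95 -> NB
Op 8: route key 15: smallest pos >= 15 is 22 -> NA
Op 9: route key 52: smallest pos >= 52 is 95 -> NB
Op 10: route key 25: smallest pos >= 25 is 95 -> NB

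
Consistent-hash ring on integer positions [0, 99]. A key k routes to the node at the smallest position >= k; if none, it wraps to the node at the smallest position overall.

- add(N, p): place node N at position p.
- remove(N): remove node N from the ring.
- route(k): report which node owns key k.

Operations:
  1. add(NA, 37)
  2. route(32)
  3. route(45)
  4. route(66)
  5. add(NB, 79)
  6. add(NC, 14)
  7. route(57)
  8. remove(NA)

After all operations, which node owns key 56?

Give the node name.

Answer: NB

Derivation:
Op 1: add NA@37 -> ring=[37:NA]
Op 2: route key 32: smallest pos >= 32 is 37 -> NA
Op 3: route key 45: none >= 45, wrap to smallest pos 37 -> NA
Op 4: route key 66: none >= 66, wrap to smallest pos 37 -> NA
Op 5: add NB@79 -> ring=[37:NA,79:NB]
Op 6: add NC@14 -> ring=[14:NC,37:NA,79:NB]
Op 7: route key 57: smallest pos >= 57 is 79 -> NB
Op 8: remove NA -> ring=[14:NC,79:NB]
Final route key 56: smallest pos >= 56 is 79 -> NB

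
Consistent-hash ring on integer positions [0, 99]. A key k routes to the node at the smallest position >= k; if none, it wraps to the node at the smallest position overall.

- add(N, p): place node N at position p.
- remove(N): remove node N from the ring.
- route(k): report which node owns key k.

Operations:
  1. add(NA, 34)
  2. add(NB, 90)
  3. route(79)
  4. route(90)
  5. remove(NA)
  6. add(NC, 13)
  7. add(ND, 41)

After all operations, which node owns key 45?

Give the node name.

Answer: NB

Derivation:
Op 1: add NA@34 -> ring=[34:NA]
Op 2: add NB@90 -> ring=[34:NA,90:NB]
Op 3: route key 79: smallest pos >= 79 is 90 -> NB
Op 4: route key 90: smallest pos >= 90 is 90 -> NB
Op 5: remove NA -> ring=[90:NB]
Op 6: add NC@13 -> ring=[13:NC,90:NB]
Op 7: add ND@41 -> ring=[13:NC,41:ND,90:NB]
Final route key 45: smallest pos >= 45 is 90 -> NB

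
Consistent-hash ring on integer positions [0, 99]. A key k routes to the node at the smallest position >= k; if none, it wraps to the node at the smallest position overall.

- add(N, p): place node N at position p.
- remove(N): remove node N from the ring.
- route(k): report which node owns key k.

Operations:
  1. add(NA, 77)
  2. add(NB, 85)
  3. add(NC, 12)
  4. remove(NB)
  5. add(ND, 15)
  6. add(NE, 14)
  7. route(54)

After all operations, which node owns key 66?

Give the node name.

Op 1: add NA@77 -> ring=[77:NA]
Op 2: add NB@85 -> ring=[77:NA,85:NB]
Op 3: add NC@12 -> ring=[12:NC,77:NA,85:NB]
Op 4: remove NB -> ring=[12:NC,77:NA]
Op 5: add ND@15 -> ring=[12:NC,15:ND,77:NA]
Op 6: add NE@14 -> ring=[12:NC,14:NE,15:ND,77:NA]
Op 7: route key 54: smallest pos >= 54 is 77 -> NA
Final route key 66: smallest pos >= 66 is 77 -> NA

Answer: NA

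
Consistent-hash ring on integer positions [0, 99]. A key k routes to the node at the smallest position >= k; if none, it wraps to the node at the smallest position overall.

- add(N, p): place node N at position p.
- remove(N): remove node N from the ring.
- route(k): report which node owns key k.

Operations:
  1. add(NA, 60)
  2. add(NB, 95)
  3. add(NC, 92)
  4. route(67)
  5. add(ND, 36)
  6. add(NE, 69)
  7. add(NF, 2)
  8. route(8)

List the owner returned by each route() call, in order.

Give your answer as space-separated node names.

Op 1: add NA@60 -> ring=[60:NA]
Op 2: add NB@95 -> ring=[60:NA,95:NB]
Op 3: add NC@92 -> ring=[60:NA,92:NC,95:NB]
Op 4: route key 67: smallest pos >= 67 is 92 -> NC
Op 5: add ND@36 -> ring=[36:ND,60:NA,92:NC,95:NB]
Op 6: add NE@69 -> ring=[36:ND,60:NA,69:NE,92:NC,95:NB]
Op 7: add NF@2 -> ring=[2:NF,36:ND,60:NA,69:NE,92:NC,95:NB]
Op 8: route key 8: smallest pos >= 8 is 36 -> ND

Answer: NC ND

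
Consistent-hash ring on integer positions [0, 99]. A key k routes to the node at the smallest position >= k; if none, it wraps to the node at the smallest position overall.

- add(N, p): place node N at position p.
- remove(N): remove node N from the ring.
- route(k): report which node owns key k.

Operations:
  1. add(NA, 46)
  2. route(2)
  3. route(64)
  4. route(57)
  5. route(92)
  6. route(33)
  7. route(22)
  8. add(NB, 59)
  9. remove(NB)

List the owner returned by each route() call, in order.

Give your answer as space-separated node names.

Answer: NA NA NA NA NA NA

Derivation:
Op 1: add NA@46 -> ring=[46:NA]
Op 2: route key 2: smallest pos >= 2 is 46 -> NA
Op 3: route key 64: none >= 64, wrap to smallest pos 46 -> NA
Op 4: route key 57: none >= 57, wrap to smallest pos 46 -> NA
Op 5: route key 92: none >= 92, wrap to smallest pos 46 -> NA
Op 6: route key 33: smallest pos >= 33 is 46 -> NA
Op 7: route key 22: smallest pos >= 22 is 46 -> NA
Op 8: add NB@59 -> ring=[46:NA,59:NB]
Op 9: remove NB -> ring=[46:NA]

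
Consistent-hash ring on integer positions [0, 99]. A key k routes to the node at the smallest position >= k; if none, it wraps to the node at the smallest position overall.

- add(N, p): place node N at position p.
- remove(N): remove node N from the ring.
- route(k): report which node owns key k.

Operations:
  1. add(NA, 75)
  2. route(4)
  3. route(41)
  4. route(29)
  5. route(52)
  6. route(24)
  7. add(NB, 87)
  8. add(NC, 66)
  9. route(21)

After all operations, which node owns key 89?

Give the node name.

Answer: NC

Derivation:
Op 1: add NA@75 -> ring=[75:NA]
Op 2: route key 4: smallest pos >= 4 is 75 -> NA
Op 3: route key 41: smallest pos >= 41 is 75 -> NA
Op 4: route key 29: smallest pos >= 29 is 75 -> NA
Op 5: route key 52: smallest pos >= 52 is 75 -> NA
Op 6: route key 24: smallest pos >= 24 is 75 -> NA
Op 7: add NB@87 -> ring=[75:NA,87:NB]
Op 8: add NC@66 -> ring=[66:NC,75:NA,87:NB]
Op 9: route key 21: smallest pos >= 21 is 66 -> NC
Final route key 89: none >= 89, wrap to smallest pos 66 -> NC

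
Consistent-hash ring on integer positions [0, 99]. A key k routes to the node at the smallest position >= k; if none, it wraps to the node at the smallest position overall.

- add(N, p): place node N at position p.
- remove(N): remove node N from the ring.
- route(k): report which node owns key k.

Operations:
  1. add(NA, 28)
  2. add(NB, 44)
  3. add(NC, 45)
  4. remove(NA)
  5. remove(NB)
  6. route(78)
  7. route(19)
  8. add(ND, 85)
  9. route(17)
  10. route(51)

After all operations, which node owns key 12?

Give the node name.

Op 1: add NA@28 -> ring=[28:NA]
Op 2: add NB@44 -> ring=[28:NA,44:NB]
Op 3: add NC@45 -> ring=[28:NA,44:NB,45:NC]
Op 4: remove NA -> ring=[44:NB,45:NC]
Op 5: remove NB -> ring=[45:NC]
Op 6: route key 78: none >= 78, wrap to smallest pos 45 -> NC
Op 7: route key 19: smallest pos >= 19 is 45 -> NC
Op 8: add ND@85 -> ring=[45:NC,85:ND]
Op 9: route key 17: smallest pos >= 17 is 45 -> NC
Op 10: route key 51: smallest pos >= 51 is 85 -> ND
Final route key 12: smallest pos >= 12 is 45 -> NC

Answer: NC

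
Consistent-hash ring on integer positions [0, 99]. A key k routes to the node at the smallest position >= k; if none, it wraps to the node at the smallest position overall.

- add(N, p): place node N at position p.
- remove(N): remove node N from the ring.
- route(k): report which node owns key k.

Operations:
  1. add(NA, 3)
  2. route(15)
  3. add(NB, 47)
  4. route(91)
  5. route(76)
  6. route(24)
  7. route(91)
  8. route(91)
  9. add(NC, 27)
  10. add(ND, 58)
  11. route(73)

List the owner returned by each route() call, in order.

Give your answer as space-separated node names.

Op 1: add NA@3 -> ring=[3:NA]
Op 2: route key 15: none >= 15, wrap to smallest pos 3 -> NA
Op 3: add NB@47 -> ring=[3:NA,47:NB]
Op 4: route key 91: none >= 91, wrap to smallest pos 3 -> NA
Op 5: route key 76: none >= 76, wrap to smallest pos 3 -> NA
Op 6: route key 24: smallest pos >= 24 is 47 -> NB
Op 7: route key 91: none >= 91, wrap to smallest pos 3 -> NA
Op 8: route key 91: none >= 91, wrap to smallest pos 3 -> NA
Op 9: add NC@27 -> ring=[3:NA,27:NC,47:NB]
Op 10: add ND@58 -> ring=[3:NA,27:NC,47:NB,58:ND]
Op 11: route key 73: none >= 73, wrap to smallest pos 3 -> NA

Answer: NA NA NA NB NA NA NA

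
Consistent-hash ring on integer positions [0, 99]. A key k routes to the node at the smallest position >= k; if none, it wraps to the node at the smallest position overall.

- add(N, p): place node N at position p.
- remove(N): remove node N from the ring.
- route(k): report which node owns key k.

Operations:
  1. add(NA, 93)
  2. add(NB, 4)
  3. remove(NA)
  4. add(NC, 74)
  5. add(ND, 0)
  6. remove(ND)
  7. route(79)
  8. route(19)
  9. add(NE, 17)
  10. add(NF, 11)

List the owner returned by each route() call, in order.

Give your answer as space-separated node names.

Answer: NB NC

Derivation:
Op 1: add NA@93 -> ring=[93:NA]
Op 2: add NB@4 -> ring=[4:NB,93:NA]
Op 3: remove NA -> ring=[4:NB]
Op 4: add NC@74 -> ring=[4:NB,74:NC]
Op 5: add ND@0 -> ring=[0:ND,4:NB,74:NC]
Op 6: remove ND -> ring=[4:NB,74:NC]
Op 7: route key 79: none >= 79, wrap to smallest pos 4 -> NB
Op 8: route key 19: smallest pos >= 19 is 74 -> NC
Op 9: add NE@17 -> ring=[4:NB,17:NE,74:NC]
Op 10: add NF@11 -> ring=[4:NB,11:NF,17:NE,74:NC]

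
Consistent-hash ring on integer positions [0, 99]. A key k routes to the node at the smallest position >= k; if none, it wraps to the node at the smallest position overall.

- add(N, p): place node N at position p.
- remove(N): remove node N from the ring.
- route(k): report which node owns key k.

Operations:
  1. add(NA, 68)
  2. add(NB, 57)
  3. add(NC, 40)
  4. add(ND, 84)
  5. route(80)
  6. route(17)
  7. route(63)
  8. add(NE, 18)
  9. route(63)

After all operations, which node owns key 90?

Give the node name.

Op 1: add NA@68 -> ring=[68:NA]
Op 2: add NB@57 -> ring=[57:NB,68:NA]
Op 3: add NC@40 -> ring=[40:NC,57:NB,68:NA]
Op 4: add ND@84 -> ring=[40:NC,57:NB,68:NA,84:ND]
Op 5: route key 80: smallest pos >= 80 is 84 -> ND
Op 6: route key 17: smallest pos >= 17 is 40 -> NC
Op 7: route key 63: smallest pos >= 63 is 68 -> NA
Op 8: add NE@18 -> ring=[18:NE,40:NC,57:NB,68:NA,84:ND]
Op 9: route key 63: smallest pos >= 63 is 68 -> NA
Final route key 90: none >= 90, wrap to smallest pos 18 -> NE

Answer: NE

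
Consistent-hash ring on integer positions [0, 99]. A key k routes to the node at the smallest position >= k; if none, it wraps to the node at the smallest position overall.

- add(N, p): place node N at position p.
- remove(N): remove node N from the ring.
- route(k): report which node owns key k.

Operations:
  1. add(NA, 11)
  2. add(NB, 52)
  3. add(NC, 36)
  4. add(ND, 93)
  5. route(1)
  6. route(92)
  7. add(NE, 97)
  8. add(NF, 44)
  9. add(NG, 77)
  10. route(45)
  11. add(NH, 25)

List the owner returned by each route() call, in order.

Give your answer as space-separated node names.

Op 1: add NA@11 -> ring=[11:NA]
Op 2: add NB@52 -> ring=[11:NA,52:NB]
Op 3: add NC@36 -> ring=[11:NA,36:NC,52:NB]
Op 4: add ND@93 -> ring=[11:NA,36:NC,52:NB,93:ND]
Op 5: route key 1: smallest pos >= 1 is 11 -> NA
Op 6: route key 92: smallest pos >= 92 is 93 -> ND
Op 7: add NE@97 -> ring=[11:NA,36:NC,52:NB,93:ND,97:NE]
Op 8: add NF@44 -> ring=[11:NA,36:NC,44:NF,52:NB,93:ND,97:NE]
Op 9: add NG@77 -> ring=[11:NA,36:NC,44:NF,52:NB,77:NG,93:ND,97:NE]
Op 10: route key 45: smallest pos >= 45 is 52 -> NB
Op 11: add NH@25 -> ring=[11:NA,25:NH,36:NC,44:NF,52:NB,77:NG,93:ND,97:NE]

Answer: NA ND NB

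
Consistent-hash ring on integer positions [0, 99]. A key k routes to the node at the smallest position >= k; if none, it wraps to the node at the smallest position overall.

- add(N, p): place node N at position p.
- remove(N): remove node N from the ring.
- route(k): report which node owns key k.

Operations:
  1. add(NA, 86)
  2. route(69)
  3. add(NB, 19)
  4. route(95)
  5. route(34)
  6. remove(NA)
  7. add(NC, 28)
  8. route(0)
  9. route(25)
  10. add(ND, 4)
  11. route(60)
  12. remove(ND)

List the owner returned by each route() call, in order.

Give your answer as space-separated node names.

Op 1: add NA@86 -> ring=[86:NA]
Op 2: route key 69: smallest pos >= 69 is 86 -> NA
Op 3: add NB@19 -> ring=[19:NB,86:NA]
Op 4: route key 95: none >= 95, wrap to smallest pos 19 -> NB
Op 5: route key 34: smallest pos >= 34 is 86 -> NA
Op 6: remove NA -> ring=[19:NB]
Op 7: add NC@28 -> ring=[19:NB,28:NC]
Op 8: route key 0: smallest pos >= 0 is 19 -> NB
Op 9: route key 25: smallest pos >= 25 is 28 -> NC
Op 10: add ND@4 -> ring=[4:ND,19:NB,28:NC]
Op 11: route key 60: none >= 60, wrap to smallest pos 4 -> ND
Op 12: remove ND -> ring=[19:NB,28:NC]

Answer: NA NB NA NB NC ND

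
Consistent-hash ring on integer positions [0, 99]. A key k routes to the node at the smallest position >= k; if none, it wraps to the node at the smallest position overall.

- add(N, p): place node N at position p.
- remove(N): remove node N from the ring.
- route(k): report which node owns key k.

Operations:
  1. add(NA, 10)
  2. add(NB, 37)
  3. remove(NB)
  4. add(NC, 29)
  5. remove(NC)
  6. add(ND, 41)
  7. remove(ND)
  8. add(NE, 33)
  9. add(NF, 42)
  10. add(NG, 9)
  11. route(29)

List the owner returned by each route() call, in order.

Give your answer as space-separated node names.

Answer: NE

Derivation:
Op 1: add NA@10 -> ring=[10:NA]
Op 2: add NB@37 -> ring=[10:NA,37:NB]
Op 3: remove NB -> ring=[10:NA]
Op 4: add NC@29 -> ring=[10:NA,29:NC]
Op 5: remove NC -> ring=[10:NA]
Op 6: add ND@41 -> ring=[10:NA,41:ND]
Op 7: remove ND -> ring=[10:NA]
Op 8: add NE@33 -> ring=[10:NA,33:NE]
Op 9: add NF@42 -> ring=[10:NA,33:NE,42:NF]
Op 10: add NG@9 -> ring=[9:NG,10:NA,33:NE,42:NF]
Op 11: route key 29: smallest pos >= 29 is 33 -> NE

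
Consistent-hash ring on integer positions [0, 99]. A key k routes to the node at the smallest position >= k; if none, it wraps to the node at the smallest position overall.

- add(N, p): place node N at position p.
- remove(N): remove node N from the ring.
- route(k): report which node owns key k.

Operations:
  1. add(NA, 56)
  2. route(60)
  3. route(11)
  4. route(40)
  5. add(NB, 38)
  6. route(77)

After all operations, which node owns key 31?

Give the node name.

Op 1: add NA@56 -> ring=[56:NA]
Op 2: route key 60: none >= 60, wrap to smallest pos 56 -> NA
Op 3: route key 11: smallest pos >= 11 is 56 -> NA
Op 4: route key 40: smallest pos >= 40 is 56 -> NA
Op 5: add NB@38 -> ring=[38:NB,56:NA]
Op 6: route key 77: none >= 77, wrap to smallest pos 38 -> NB
Final route key 31: smallest pos >= 31 is 38 -> NB

Answer: NB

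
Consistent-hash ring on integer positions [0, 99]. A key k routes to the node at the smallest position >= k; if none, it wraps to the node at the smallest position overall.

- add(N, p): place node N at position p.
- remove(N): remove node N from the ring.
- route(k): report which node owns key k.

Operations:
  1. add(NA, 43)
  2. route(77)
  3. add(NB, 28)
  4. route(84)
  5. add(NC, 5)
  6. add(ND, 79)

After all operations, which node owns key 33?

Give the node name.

Op 1: add NA@43 -> ring=[43:NA]
Op 2: route key 77: none >= 77, wrap to smallest pos 43 -> NA
Op 3: add NB@28 -> ring=[28:NB,43:NA]
Op 4: route key 84: none >= 84, wrap to smallest pos 28 -> NB
Op 5: add NC@5 -> ring=[5:NC,28:NB,43:NA]
Op 6: add ND@79 -> ring=[5:NC,28:NB,43:NA,79:ND]
Final route key 33: smallest pos >= 33 is 43 -> NA

Answer: NA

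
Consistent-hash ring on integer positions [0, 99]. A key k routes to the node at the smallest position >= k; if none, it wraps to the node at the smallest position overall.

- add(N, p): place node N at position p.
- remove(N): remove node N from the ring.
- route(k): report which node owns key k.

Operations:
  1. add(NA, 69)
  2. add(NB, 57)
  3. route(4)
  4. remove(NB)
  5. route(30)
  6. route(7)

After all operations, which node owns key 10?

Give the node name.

Op 1: add NA@69 -> ring=[69:NA]
Op 2: add NB@57 -> ring=[57:NB,69:NA]
Op 3: route key 4: smallest pos >= 4 is 57 -> NB
Op 4: remove NB -> ring=[69:NA]
Op 5: route key 30: smallest pos >= 30 is 69 -> NA
Op 6: route key 7: smallest pos >= 7 is 69 -> NA
Final route key 10: smallest pos >= 10 is 69 -> NA

Answer: NA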